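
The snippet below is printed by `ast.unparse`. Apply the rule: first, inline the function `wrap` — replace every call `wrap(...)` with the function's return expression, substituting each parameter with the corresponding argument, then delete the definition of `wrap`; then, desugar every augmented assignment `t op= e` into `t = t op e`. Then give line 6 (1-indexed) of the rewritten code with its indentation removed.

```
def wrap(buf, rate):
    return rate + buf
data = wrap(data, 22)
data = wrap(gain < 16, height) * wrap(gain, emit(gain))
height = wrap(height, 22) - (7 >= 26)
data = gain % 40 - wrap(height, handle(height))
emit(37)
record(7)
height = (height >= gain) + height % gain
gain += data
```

record(7)

Transformed code:
data = 22 + data
data = (height + (gain < 16)) * (emit(gain) + gain)
height = 22 + height - (7 >= 26)
data = gain % 40 - (handle(height) + height)
emit(37)
record(7)
height = (height >= gain) + height % gain
gain = gain + data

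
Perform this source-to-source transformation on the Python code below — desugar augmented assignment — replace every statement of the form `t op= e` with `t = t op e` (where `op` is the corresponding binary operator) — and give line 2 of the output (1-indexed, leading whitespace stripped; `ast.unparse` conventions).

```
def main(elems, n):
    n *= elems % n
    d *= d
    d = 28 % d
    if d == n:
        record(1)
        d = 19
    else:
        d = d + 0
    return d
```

n = n * (elems % n)

Transformed code:
def main(elems, n):
    n = n * (elems % n)
    d = d * d
    d = 28 % d
    if d == n:
        record(1)
        d = 19
    else:
        d = d + 0
    return d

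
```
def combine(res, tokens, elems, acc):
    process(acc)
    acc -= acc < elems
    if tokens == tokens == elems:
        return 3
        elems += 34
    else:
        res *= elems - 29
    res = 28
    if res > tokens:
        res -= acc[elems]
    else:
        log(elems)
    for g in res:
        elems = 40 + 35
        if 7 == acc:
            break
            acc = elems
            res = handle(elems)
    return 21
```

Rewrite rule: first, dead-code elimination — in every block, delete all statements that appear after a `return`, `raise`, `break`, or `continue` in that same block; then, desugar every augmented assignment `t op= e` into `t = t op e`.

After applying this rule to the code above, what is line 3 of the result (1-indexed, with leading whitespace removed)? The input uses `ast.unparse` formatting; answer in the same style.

acc = acc - (acc < elems)

Transformed code:
def combine(res, tokens, elems, acc):
    process(acc)
    acc = acc - (acc < elems)
    if tokens == tokens == elems:
        return 3
    else:
        res = res * (elems - 29)
    res = 28
    if res > tokens:
        res = res - acc[elems]
    else:
        log(elems)
    for g in res:
        elems = 40 + 35
        if 7 == acc:
            break
    return 21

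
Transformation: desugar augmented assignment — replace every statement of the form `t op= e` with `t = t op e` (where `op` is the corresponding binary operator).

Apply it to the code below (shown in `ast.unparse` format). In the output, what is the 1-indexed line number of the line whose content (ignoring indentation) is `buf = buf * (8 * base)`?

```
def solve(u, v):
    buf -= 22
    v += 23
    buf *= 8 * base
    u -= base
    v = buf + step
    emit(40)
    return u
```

4

Transformed code:
def solve(u, v):
    buf = buf - 22
    v = v + 23
    buf = buf * (8 * base)
    u = u - base
    v = buf + step
    emit(40)
    return u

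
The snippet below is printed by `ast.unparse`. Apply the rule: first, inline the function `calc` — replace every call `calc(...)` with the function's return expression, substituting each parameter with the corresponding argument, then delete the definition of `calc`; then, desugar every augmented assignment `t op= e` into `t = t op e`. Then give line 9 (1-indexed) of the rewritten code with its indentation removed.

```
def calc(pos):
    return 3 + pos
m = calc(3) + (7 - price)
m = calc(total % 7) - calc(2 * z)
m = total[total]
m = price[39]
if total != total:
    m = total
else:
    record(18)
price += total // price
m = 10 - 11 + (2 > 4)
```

price = price + total // price

Transformed code:
m = 3 + 3 + (7 - price)
m = 3 + total % 7 - (3 + 2 * z)
m = total[total]
m = price[39]
if total != total:
    m = total
else:
    record(18)
price = price + total // price
m = 10 - 11 + (2 > 4)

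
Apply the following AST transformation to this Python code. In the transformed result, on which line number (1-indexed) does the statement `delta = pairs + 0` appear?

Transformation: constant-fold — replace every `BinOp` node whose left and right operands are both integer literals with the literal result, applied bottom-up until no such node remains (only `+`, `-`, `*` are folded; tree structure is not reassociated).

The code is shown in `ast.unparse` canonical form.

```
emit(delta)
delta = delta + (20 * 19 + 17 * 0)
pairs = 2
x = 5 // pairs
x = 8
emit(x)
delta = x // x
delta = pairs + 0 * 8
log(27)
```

8

Transformed code:
emit(delta)
delta = delta + 380
pairs = 2
x = 5 // pairs
x = 8
emit(x)
delta = x // x
delta = pairs + 0
log(27)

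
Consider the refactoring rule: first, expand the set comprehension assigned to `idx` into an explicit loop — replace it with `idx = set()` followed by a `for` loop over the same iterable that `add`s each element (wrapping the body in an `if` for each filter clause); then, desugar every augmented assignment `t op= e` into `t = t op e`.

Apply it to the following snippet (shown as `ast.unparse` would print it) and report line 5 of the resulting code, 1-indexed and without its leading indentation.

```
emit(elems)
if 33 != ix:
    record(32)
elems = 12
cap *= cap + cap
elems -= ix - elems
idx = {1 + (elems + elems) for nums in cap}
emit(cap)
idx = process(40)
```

Transformed code:
emit(elems)
if 33 != ix:
    record(32)
elems = 12
cap = cap * (cap + cap)
elems = elems - (ix - elems)
idx = set()
for nums in cap:
    idx.add(1 + (elems + elems))
emit(cap)
idx = process(40)

cap = cap * (cap + cap)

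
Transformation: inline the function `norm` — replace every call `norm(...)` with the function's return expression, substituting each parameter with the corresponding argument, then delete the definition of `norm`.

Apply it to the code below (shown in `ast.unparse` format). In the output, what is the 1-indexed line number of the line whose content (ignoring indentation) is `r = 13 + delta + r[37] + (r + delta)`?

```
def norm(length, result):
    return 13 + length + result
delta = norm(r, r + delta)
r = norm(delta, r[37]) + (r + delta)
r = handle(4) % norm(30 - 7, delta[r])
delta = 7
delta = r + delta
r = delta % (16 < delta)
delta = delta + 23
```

Transformed code:
delta = 13 + r + (r + delta)
r = 13 + delta + r[37] + (r + delta)
r = handle(4) % (13 + (30 - 7) + delta[r])
delta = 7
delta = r + delta
r = delta % (16 < delta)
delta = delta + 23

2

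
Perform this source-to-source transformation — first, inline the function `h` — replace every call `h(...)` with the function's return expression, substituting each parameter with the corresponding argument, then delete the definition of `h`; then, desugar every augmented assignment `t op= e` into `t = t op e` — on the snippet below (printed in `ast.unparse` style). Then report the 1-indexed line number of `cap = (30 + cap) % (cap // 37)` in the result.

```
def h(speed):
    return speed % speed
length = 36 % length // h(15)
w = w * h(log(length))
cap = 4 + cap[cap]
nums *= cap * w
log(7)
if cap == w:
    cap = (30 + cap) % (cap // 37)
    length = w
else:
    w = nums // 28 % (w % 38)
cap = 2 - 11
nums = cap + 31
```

7

Transformed code:
length = 36 % length // (15 % 15)
w = w * (log(length) % log(length))
cap = 4 + cap[cap]
nums = nums * (cap * w)
log(7)
if cap == w:
    cap = (30 + cap) % (cap // 37)
    length = w
else:
    w = nums // 28 % (w % 38)
cap = 2 - 11
nums = cap + 31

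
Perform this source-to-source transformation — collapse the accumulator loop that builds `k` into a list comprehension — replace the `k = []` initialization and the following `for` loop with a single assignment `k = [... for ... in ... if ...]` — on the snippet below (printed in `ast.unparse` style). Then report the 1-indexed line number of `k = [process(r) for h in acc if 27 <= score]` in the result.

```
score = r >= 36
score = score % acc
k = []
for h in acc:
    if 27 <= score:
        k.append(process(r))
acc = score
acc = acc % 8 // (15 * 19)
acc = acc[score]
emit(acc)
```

3

Transformed code:
score = r >= 36
score = score % acc
k = [process(r) for h in acc if 27 <= score]
acc = score
acc = acc % 8 // (15 * 19)
acc = acc[score]
emit(acc)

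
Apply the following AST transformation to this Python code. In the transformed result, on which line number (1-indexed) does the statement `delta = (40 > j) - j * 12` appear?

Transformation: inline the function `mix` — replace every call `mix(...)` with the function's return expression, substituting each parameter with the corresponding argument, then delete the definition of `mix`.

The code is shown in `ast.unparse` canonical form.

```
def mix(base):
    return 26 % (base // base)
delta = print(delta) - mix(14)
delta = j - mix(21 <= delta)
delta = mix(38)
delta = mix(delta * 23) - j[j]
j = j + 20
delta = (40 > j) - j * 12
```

6

Transformed code:
delta = print(delta) - 26 % (14 // 14)
delta = j - 26 % ((21 <= delta) // (21 <= delta))
delta = 26 % (38 // 38)
delta = 26 % (delta * 23 // (delta * 23)) - j[j]
j = j + 20
delta = (40 > j) - j * 12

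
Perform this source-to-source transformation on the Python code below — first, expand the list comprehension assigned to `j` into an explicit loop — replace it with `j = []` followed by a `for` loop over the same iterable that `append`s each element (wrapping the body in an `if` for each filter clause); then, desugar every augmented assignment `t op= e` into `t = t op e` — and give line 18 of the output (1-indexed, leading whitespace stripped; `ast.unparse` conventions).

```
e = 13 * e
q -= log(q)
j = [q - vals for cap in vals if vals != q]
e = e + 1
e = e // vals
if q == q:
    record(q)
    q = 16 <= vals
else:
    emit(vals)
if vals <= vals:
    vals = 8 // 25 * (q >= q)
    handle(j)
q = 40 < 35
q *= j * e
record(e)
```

q = q * (j * e)

Transformed code:
e = 13 * e
q = q - log(q)
j = []
for cap in vals:
    if vals != q:
        j.append(q - vals)
e = e + 1
e = e // vals
if q == q:
    record(q)
    q = 16 <= vals
else:
    emit(vals)
if vals <= vals:
    vals = 8 // 25 * (q >= q)
    handle(j)
q = 40 < 35
q = q * (j * e)
record(e)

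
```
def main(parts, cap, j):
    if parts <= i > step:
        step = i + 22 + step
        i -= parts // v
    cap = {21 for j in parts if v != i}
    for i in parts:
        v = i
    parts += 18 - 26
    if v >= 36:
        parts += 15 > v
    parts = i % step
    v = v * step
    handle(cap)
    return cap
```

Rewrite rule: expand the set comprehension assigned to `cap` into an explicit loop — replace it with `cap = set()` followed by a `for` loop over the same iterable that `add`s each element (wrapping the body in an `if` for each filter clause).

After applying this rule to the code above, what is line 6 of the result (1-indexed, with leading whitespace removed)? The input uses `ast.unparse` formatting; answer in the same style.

Transformed code:
def main(parts, cap, j):
    if parts <= i > step:
        step = i + 22 + step
        i -= parts // v
    cap = set()
    for j in parts:
        if v != i:
            cap.add(21)
    for i in parts:
        v = i
    parts += 18 - 26
    if v >= 36:
        parts += 15 > v
    parts = i % step
    v = v * step
    handle(cap)
    return cap

for j in parts:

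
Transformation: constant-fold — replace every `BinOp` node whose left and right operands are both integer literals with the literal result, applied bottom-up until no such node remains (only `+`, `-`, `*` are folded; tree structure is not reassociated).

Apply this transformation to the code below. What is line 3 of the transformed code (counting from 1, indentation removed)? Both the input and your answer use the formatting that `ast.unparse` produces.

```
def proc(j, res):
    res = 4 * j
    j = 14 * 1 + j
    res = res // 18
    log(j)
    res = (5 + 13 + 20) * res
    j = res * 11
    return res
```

Transformed code:
def proc(j, res):
    res = 4 * j
    j = 14 + j
    res = res // 18
    log(j)
    res = 38 * res
    j = res * 11
    return res

j = 14 + j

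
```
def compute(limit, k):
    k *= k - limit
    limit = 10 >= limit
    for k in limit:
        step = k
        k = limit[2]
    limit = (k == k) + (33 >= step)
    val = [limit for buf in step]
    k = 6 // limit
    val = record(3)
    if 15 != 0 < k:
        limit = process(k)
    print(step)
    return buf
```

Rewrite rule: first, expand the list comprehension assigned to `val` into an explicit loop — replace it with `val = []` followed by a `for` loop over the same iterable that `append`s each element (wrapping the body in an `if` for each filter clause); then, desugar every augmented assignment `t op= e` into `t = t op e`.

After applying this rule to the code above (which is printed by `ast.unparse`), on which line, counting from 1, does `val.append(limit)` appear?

Transformed code:
def compute(limit, k):
    k = k * (k - limit)
    limit = 10 >= limit
    for k in limit:
        step = k
        k = limit[2]
    limit = (k == k) + (33 >= step)
    val = []
    for buf in step:
        val.append(limit)
    k = 6 // limit
    val = record(3)
    if 15 != 0 < k:
        limit = process(k)
    print(step)
    return buf

10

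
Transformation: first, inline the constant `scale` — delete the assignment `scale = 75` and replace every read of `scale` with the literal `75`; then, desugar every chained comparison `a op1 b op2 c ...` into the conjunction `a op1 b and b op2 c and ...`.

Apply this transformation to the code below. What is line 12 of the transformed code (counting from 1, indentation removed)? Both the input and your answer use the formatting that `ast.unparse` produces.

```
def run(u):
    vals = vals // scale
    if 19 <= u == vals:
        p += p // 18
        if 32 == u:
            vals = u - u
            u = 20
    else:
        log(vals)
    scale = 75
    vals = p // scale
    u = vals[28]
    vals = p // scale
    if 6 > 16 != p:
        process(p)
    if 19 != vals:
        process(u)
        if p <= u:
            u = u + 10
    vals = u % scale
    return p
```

vals = p // 75

Transformed code:
def run(u):
    vals = vals // 75
    if 19 <= u and u == vals:
        p += p // 18
        if 32 == u:
            vals = u - u
            u = 20
    else:
        log(vals)
    vals = p // 75
    u = vals[28]
    vals = p // 75
    if 6 > 16 and 16 != p:
        process(p)
    if 19 != vals:
        process(u)
        if p <= u:
            u = u + 10
    vals = u % 75
    return p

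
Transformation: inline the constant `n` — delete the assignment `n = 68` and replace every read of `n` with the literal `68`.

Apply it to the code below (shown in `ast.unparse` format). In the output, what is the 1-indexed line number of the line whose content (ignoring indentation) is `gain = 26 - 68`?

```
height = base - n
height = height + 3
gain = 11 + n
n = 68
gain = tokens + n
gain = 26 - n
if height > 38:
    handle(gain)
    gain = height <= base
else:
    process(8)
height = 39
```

5

Transformed code:
height = base - 68
height = height + 3
gain = 11 + 68
gain = tokens + 68
gain = 26 - 68
if height > 38:
    handle(gain)
    gain = height <= base
else:
    process(8)
height = 39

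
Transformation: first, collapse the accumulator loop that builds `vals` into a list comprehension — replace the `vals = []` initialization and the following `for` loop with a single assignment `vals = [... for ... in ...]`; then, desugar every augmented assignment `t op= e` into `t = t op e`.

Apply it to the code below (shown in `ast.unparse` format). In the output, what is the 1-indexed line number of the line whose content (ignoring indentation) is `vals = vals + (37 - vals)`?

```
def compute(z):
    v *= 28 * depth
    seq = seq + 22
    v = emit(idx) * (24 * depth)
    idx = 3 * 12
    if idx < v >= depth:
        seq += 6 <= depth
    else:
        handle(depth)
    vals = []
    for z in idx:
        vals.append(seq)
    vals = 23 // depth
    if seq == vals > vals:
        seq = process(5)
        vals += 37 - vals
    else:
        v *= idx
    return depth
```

Transformed code:
def compute(z):
    v = v * (28 * depth)
    seq = seq + 22
    v = emit(idx) * (24 * depth)
    idx = 3 * 12
    if idx < v >= depth:
        seq = seq + (6 <= depth)
    else:
        handle(depth)
    vals = [seq for z in idx]
    vals = 23 // depth
    if seq == vals > vals:
        seq = process(5)
        vals = vals + (37 - vals)
    else:
        v = v * idx
    return depth

14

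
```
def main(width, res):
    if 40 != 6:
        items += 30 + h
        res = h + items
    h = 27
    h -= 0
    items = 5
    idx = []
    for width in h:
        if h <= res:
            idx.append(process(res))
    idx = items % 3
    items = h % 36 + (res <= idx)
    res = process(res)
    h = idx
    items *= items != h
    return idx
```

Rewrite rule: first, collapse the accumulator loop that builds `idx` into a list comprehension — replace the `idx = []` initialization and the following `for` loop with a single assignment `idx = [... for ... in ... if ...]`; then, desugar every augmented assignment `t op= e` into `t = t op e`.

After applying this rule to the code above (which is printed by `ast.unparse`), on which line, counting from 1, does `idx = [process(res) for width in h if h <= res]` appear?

8

Transformed code:
def main(width, res):
    if 40 != 6:
        items = items + (30 + h)
        res = h + items
    h = 27
    h = h - 0
    items = 5
    idx = [process(res) for width in h if h <= res]
    idx = items % 3
    items = h % 36 + (res <= idx)
    res = process(res)
    h = idx
    items = items * (items != h)
    return idx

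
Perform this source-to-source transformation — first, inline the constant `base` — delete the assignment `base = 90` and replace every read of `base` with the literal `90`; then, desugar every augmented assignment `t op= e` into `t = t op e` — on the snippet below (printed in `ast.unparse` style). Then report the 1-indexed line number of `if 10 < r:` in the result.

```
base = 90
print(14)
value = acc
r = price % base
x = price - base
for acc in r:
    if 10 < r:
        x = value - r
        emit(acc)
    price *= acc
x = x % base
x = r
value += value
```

6

Transformed code:
print(14)
value = acc
r = price % 90
x = price - 90
for acc in r:
    if 10 < r:
        x = value - r
        emit(acc)
    price = price * acc
x = x % 90
x = r
value = value + value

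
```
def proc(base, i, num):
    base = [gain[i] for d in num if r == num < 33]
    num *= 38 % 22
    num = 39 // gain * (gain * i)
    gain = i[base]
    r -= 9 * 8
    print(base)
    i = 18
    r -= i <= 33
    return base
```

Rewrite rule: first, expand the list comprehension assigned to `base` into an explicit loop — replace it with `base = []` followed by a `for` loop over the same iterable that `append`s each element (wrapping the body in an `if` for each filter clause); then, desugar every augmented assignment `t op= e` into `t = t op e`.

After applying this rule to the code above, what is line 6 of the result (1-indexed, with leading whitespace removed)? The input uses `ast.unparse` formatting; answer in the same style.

num = num * (38 % 22)

Transformed code:
def proc(base, i, num):
    base = []
    for d in num:
        if r == num < 33:
            base.append(gain[i])
    num = num * (38 % 22)
    num = 39 // gain * (gain * i)
    gain = i[base]
    r = r - 9 * 8
    print(base)
    i = 18
    r = r - (i <= 33)
    return base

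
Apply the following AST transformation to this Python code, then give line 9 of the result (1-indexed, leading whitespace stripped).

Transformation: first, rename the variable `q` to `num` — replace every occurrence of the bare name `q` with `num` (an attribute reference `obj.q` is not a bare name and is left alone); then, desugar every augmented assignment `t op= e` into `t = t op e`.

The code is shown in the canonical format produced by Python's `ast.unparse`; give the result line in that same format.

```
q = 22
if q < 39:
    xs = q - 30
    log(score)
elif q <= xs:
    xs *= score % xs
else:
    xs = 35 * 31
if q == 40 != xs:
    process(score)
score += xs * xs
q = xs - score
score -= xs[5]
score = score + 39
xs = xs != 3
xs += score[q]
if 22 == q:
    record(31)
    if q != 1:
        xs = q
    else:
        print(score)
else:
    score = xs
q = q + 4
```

Transformed code:
num = 22
if num < 39:
    xs = num - 30
    log(score)
elif num <= xs:
    xs = xs * (score % xs)
else:
    xs = 35 * 31
if num == 40 != xs:
    process(score)
score = score + xs * xs
num = xs - score
score = score - xs[5]
score = score + 39
xs = xs != 3
xs = xs + score[num]
if 22 == num:
    record(31)
    if num != 1:
        xs = num
    else:
        print(score)
else:
    score = xs
num = num + 4

if num == 40 != xs:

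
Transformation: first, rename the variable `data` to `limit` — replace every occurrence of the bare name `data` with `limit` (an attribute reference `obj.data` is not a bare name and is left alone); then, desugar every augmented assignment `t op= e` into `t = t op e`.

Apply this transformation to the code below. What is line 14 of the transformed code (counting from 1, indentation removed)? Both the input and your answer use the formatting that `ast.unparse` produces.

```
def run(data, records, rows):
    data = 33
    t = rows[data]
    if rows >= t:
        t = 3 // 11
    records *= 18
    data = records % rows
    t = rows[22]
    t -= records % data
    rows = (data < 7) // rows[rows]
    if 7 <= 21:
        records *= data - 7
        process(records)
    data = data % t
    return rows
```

Transformed code:
def run(limit, records, rows):
    limit = 33
    t = rows[limit]
    if rows >= t:
        t = 3 // 11
    records = records * 18
    limit = records % rows
    t = rows[22]
    t = t - records % limit
    rows = (limit < 7) // rows[rows]
    if 7 <= 21:
        records = records * (limit - 7)
        process(records)
    limit = limit % t
    return rows

limit = limit % t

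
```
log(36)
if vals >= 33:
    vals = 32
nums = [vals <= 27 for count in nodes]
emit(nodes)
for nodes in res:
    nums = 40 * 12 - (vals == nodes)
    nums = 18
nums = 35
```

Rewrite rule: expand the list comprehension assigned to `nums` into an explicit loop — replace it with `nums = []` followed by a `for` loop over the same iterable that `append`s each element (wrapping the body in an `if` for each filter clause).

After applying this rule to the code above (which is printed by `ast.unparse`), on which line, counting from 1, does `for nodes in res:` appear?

Transformed code:
log(36)
if vals >= 33:
    vals = 32
nums = []
for count in nodes:
    nums.append(vals <= 27)
emit(nodes)
for nodes in res:
    nums = 40 * 12 - (vals == nodes)
    nums = 18
nums = 35

8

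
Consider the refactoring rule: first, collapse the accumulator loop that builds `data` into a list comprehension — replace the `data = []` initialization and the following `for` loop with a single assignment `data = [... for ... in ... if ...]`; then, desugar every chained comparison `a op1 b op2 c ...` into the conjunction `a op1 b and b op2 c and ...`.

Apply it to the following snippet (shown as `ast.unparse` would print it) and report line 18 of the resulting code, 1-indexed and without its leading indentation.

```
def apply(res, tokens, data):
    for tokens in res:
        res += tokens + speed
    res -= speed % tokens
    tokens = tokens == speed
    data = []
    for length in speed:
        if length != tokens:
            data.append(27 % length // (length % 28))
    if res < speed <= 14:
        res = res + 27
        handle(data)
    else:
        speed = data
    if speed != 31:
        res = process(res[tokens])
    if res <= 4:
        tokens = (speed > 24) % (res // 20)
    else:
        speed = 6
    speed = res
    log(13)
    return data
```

Transformed code:
def apply(res, tokens, data):
    for tokens in res:
        res += tokens + speed
    res -= speed % tokens
    tokens = tokens == speed
    data = [27 % length // (length % 28) for length in speed if length != tokens]
    if res < speed and speed <= 14:
        res = res + 27
        handle(data)
    else:
        speed = data
    if speed != 31:
        res = process(res[tokens])
    if res <= 4:
        tokens = (speed > 24) % (res // 20)
    else:
        speed = 6
    speed = res
    log(13)
    return data

speed = res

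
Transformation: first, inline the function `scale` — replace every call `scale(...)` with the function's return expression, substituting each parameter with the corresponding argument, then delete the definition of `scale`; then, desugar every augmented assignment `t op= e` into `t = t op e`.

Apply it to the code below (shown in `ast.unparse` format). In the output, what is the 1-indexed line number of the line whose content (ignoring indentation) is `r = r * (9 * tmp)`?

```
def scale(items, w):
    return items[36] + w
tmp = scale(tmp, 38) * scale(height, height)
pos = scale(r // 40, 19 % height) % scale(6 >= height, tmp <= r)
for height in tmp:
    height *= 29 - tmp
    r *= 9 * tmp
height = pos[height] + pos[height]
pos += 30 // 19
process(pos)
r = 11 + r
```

Transformed code:
tmp = (tmp[36] + 38) * (height[36] + height)
pos = ((r // 40)[36] + 19 % height) % ((6 >= height)[36] + (tmp <= r))
for height in tmp:
    height = height * (29 - tmp)
    r = r * (9 * tmp)
height = pos[height] + pos[height]
pos = pos + 30 // 19
process(pos)
r = 11 + r

5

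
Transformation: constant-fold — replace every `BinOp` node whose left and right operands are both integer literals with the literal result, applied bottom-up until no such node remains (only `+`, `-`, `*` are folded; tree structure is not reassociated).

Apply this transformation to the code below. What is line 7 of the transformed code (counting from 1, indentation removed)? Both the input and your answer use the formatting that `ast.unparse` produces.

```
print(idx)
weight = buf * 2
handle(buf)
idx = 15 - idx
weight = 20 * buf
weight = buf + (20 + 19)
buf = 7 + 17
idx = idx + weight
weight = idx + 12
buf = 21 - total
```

buf = 24

Transformed code:
print(idx)
weight = buf * 2
handle(buf)
idx = 15 - idx
weight = 20 * buf
weight = buf + 39
buf = 24
idx = idx + weight
weight = idx + 12
buf = 21 - total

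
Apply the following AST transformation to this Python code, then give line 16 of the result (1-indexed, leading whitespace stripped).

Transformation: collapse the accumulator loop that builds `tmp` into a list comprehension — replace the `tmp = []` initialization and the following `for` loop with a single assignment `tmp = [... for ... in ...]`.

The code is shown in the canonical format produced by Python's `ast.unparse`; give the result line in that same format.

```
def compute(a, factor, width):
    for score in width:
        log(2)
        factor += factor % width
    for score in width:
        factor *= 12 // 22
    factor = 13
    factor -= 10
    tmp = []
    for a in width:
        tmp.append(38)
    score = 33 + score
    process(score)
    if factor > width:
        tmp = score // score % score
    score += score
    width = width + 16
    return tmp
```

Transformed code:
def compute(a, factor, width):
    for score in width:
        log(2)
        factor += factor % width
    for score in width:
        factor *= 12 // 22
    factor = 13
    factor -= 10
    tmp = [38 for a in width]
    score = 33 + score
    process(score)
    if factor > width:
        tmp = score // score % score
    score += score
    width = width + 16
    return tmp

return tmp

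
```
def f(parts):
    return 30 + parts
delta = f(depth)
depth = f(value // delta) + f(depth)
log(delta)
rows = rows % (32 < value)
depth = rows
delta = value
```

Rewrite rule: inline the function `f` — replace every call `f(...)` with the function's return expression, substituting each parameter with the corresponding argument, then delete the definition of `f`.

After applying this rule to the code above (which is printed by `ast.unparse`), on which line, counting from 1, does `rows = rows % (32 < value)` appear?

4

Transformed code:
delta = 30 + depth
depth = 30 + value // delta + (30 + depth)
log(delta)
rows = rows % (32 < value)
depth = rows
delta = value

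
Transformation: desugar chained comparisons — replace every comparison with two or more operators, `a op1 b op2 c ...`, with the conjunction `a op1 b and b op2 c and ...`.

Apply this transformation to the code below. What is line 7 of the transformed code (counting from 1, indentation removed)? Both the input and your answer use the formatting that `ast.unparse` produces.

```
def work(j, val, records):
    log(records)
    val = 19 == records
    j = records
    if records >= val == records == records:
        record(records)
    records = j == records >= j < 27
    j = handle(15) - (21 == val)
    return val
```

records = j == records and records >= j and (j < 27)

Transformed code:
def work(j, val, records):
    log(records)
    val = 19 == records
    j = records
    if records >= val and val == records and (records == records):
        record(records)
    records = j == records and records >= j and (j < 27)
    j = handle(15) - (21 == val)
    return val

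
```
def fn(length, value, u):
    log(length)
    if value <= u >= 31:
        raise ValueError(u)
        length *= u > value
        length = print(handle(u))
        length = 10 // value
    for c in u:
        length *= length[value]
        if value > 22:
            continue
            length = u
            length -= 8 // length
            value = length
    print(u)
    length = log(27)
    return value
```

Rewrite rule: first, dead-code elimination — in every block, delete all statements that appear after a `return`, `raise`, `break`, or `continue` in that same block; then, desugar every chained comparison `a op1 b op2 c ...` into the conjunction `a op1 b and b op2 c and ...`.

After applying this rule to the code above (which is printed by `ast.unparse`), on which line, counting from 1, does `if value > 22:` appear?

7

Transformed code:
def fn(length, value, u):
    log(length)
    if value <= u and u >= 31:
        raise ValueError(u)
    for c in u:
        length *= length[value]
        if value > 22:
            continue
    print(u)
    length = log(27)
    return value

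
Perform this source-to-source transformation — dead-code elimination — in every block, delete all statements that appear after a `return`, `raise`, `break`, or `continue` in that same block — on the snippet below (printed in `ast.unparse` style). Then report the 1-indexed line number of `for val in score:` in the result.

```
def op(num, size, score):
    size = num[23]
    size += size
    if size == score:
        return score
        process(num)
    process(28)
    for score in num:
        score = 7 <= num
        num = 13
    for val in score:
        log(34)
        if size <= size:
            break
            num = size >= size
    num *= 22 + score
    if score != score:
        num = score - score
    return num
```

Transformed code:
def op(num, size, score):
    size = num[23]
    size += size
    if size == score:
        return score
    process(28)
    for score in num:
        score = 7 <= num
        num = 13
    for val in score:
        log(34)
        if size <= size:
            break
    num *= 22 + score
    if score != score:
        num = score - score
    return num

10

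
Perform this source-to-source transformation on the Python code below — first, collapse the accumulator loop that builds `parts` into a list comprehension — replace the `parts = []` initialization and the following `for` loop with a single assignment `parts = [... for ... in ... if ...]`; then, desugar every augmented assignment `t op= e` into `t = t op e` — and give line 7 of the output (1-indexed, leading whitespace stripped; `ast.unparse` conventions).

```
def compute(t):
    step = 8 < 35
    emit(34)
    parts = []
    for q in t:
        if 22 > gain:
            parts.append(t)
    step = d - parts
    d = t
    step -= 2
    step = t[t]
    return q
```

Transformed code:
def compute(t):
    step = 8 < 35
    emit(34)
    parts = [t for q in t if 22 > gain]
    step = d - parts
    d = t
    step = step - 2
    step = t[t]
    return q

step = step - 2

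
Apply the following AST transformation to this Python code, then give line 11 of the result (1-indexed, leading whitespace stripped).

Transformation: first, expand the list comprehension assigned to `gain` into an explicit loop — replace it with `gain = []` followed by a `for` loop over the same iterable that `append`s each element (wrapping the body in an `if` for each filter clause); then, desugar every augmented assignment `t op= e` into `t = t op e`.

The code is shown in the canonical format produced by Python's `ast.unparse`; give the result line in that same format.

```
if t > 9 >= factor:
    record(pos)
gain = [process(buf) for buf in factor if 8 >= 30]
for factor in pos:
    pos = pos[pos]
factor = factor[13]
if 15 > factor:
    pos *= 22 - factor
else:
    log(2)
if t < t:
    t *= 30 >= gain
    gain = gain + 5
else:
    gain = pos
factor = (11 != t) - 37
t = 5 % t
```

Transformed code:
if t > 9 >= factor:
    record(pos)
gain = []
for buf in factor:
    if 8 >= 30:
        gain.append(process(buf))
for factor in pos:
    pos = pos[pos]
factor = factor[13]
if 15 > factor:
    pos = pos * (22 - factor)
else:
    log(2)
if t < t:
    t = t * (30 >= gain)
    gain = gain + 5
else:
    gain = pos
factor = (11 != t) - 37
t = 5 % t

pos = pos * (22 - factor)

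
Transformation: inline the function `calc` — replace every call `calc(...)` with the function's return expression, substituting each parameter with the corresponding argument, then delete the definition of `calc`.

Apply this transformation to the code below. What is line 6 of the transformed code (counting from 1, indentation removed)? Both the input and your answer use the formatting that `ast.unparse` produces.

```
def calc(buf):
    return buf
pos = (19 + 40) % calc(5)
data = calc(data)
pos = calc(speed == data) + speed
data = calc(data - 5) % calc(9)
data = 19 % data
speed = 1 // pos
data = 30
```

speed = 1 // pos

Transformed code:
pos = (19 + 40) % 5
data = data
pos = (speed == data) + speed
data = (data - 5) % 9
data = 19 % data
speed = 1 // pos
data = 30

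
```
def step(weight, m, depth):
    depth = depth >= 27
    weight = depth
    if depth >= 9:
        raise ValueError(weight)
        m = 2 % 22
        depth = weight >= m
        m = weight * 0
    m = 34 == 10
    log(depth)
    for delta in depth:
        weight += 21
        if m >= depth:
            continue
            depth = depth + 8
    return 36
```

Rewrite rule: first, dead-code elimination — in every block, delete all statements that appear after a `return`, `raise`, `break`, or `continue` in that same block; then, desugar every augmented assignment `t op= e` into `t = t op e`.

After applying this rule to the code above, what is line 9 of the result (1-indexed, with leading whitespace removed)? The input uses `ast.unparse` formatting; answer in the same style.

weight = weight + 21

Transformed code:
def step(weight, m, depth):
    depth = depth >= 27
    weight = depth
    if depth >= 9:
        raise ValueError(weight)
    m = 34 == 10
    log(depth)
    for delta in depth:
        weight = weight + 21
        if m >= depth:
            continue
    return 36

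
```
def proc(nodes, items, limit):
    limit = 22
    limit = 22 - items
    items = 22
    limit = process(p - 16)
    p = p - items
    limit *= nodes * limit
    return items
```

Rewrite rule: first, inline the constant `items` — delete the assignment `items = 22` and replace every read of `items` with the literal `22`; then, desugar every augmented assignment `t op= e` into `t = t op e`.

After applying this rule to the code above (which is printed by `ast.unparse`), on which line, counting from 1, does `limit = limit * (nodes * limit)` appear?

6

Transformed code:
def proc(nodes, items, limit):
    limit = 22
    limit = 22 - 22
    limit = process(p - 16)
    p = p - 22
    limit = limit * (nodes * limit)
    return 22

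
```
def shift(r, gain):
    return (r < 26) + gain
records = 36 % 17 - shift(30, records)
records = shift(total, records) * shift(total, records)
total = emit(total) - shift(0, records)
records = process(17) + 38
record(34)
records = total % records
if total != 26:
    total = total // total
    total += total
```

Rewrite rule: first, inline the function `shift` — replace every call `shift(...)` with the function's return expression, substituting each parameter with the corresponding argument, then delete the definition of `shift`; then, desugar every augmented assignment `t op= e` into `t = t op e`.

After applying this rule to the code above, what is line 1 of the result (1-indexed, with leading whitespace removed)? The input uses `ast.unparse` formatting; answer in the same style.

records = 36 % 17 - ((30 < 26) + records)

Transformed code:
records = 36 % 17 - ((30 < 26) + records)
records = ((total < 26) + records) * ((total < 26) + records)
total = emit(total) - ((0 < 26) + records)
records = process(17) + 38
record(34)
records = total % records
if total != 26:
    total = total // total
    total = total + total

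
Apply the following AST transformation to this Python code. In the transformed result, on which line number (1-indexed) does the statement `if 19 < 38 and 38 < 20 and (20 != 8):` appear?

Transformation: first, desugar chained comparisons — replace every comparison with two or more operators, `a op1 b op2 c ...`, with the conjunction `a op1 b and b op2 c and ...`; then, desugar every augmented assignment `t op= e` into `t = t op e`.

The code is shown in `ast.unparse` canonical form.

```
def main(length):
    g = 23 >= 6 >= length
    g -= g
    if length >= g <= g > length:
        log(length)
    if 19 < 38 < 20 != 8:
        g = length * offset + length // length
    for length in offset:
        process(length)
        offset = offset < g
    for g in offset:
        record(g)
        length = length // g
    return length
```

6

Transformed code:
def main(length):
    g = 23 >= 6 and 6 >= length
    g = g - g
    if length >= g and g <= g and (g > length):
        log(length)
    if 19 < 38 and 38 < 20 and (20 != 8):
        g = length * offset + length // length
    for length in offset:
        process(length)
        offset = offset < g
    for g in offset:
        record(g)
        length = length // g
    return length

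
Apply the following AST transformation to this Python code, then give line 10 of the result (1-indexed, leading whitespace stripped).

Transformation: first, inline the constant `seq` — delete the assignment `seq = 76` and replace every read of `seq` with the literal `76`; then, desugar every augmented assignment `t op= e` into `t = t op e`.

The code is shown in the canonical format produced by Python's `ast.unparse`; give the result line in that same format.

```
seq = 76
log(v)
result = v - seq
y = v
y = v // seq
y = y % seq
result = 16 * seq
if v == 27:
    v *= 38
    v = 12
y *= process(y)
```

y = y * process(y)

Transformed code:
log(v)
result = v - 76
y = v
y = v // 76
y = y % 76
result = 16 * 76
if v == 27:
    v = v * 38
    v = 12
y = y * process(y)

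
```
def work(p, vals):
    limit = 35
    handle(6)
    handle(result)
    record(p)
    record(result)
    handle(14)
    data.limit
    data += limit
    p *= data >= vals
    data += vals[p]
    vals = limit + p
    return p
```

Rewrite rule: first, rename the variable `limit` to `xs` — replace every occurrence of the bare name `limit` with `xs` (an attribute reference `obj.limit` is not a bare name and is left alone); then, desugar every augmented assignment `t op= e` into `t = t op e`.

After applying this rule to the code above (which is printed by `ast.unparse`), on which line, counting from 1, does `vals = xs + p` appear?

12

Transformed code:
def work(p, vals):
    xs = 35
    handle(6)
    handle(result)
    record(p)
    record(result)
    handle(14)
    data.limit
    data = data + xs
    p = p * (data >= vals)
    data = data + vals[p]
    vals = xs + p
    return p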